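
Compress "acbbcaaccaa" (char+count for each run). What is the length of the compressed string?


Input: acbbcaaccaa
Runs:
  'a' x 1 => "a1"
  'c' x 1 => "c1"
  'b' x 2 => "b2"
  'c' x 1 => "c1"
  'a' x 2 => "a2"
  'c' x 2 => "c2"
  'a' x 2 => "a2"
Compressed: "a1c1b2c1a2c2a2"
Compressed length: 14

14


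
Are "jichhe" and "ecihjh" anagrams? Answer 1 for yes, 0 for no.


Strings: "jichhe", "ecihjh"
Sorted first:  cehhij
Sorted second: cehhij
Sorted forms match => anagrams

1


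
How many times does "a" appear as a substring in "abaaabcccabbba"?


Searching for "a" in "abaaabcccabbba"
Scanning each position:
  Position 0: "a" => MATCH
  Position 1: "b" => no
  Position 2: "a" => MATCH
  Position 3: "a" => MATCH
  Position 4: "a" => MATCH
  Position 5: "b" => no
  Position 6: "c" => no
  Position 7: "c" => no
  Position 8: "c" => no
  Position 9: "a" => MATCH
  Position 10: "b" => no
  Position 11: "b" => no
  Position 12: "b" => no
  Position 13: "a" => MATCH
Total occurrences: 6

6


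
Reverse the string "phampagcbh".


Input: phampagcbh
Reading characters right to left:
  Position 9: 'h'
  Position 8: 'b'
  Position 7: 'c'
  Position 6: 'g'
  Position 5: 'a'
  Position 4: 'p'
  Position 3: 'm'
  Position 2: 'a'
  Position 1: 'h'
  Position 0: 'p'
Reversed: hbcgapmahp

hbcgapmahp


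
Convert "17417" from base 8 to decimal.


Input: "17417" in base 8
Positional expansion:
  Digit '1' (value 1) x 8^4 = 4096
  Digit '7' (value 7) x 8^3 = 3584
  Digit '4' (value 4) x 8^2 = 256
  Digit '1' (value 1) x 8^1 = 8
  Digit '7' (value 7) x 8^0 = 7
Sum = 7951

7951


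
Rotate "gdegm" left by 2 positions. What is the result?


Input: "gdegm", rotate left by 2
First 2 characters: "gd"
Remaining characters: "egm"
Concatenate remaining + first: "egm" + "gd" = "egmgd"

egmgd


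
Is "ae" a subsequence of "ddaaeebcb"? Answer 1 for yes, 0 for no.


Check if "ae" is a subsequence of "ddaaeebcb"
Greedy scan:
  Position 0 ('d'): no match needed
  Position 1 ('d'): no match needed
  Position 2 ('a'): matches sub[0] = 'a'
  Position 3 ('a'): no match needed
  Position 4 ('e'): matches sub[1] = 'e'
  Position 5 ('e'): no match needed
  Position 6 ('b'): no match needed
  Position 7 ('c'): no match needed
  Position 8 ('b'): no match needed
All 2 characters matched => is a subsequence

1


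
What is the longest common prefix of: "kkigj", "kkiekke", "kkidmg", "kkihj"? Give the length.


Words: kkigj, kkiekke, kkidmg, kkihj
  Position 0: all 'k' => match
  Position 1: all 'k' => match
  Position 2: all 'i' => match
  Position 3: ('g', 'e', 'd', 'h') => mismatch, stop
LCP = "kki" (length 3)

3


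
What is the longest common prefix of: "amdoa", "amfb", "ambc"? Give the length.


Words: amdoa, amfb, ambc
  Position 0: all 'a' => match
  Position 1: all 'm' => match
  Position 2: ('d', 'f', 'b') => mismatch, stop
LCP = "am" (length 2)

2


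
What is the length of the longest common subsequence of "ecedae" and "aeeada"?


LCS of "ecedae" and "aeeada"
DP table:
           a    e    e    a    d    a
      0    0    0    0    0    0    0
  e   0    0    1    1    1    1    1
  c   0    0    1    1    1    1    1
  e   0    0    1    2    2    2    2
  d   0    0    1    2    2    3    3
  a   0    1    1    2    3    3    4
  e   0    1    2    2    3    3    4
LCS length = dp[6][6] = 4

4


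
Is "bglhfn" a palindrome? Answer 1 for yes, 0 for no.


Input: bglhfn
Reversed: nfhlgb
  Compare pos 0 ('b') with pos 5 ('n'): MISMATCH
  Compare pos 1 ('g') with pos 4 ('f'): MISMATCH
  Compare pos 2 ('l') with pos 3 ('h'): MISMATCH
Result: not a palindrome

0


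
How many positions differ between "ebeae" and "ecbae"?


Comparing "ebeae" and "ecbae" position by position:
  Position 0: 'e' vs 'e' => same
  Position 1: 'b' vs 'c' => DIFFER
  Position 2: 'e' vs 'b' => DIFFER
  Position 3: 'a' vs 'a' => same
  Position 4: 'e' vs 'e' => same
Positions that differ: 2

2


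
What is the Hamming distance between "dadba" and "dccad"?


Comparing "dadba" and "dccad" position by position:
  Position 0: 'd' vs 'd' => same
  Position 1: 'a' vs 'c' => differ
  Position 2: 'd' vs 'c' => differ
  Position 3: 'b' vs 'a' => differ
  Position 4: 'a' vs 'd' => differ
Total differences (Hamming distance): 4

4


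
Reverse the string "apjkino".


Input: apjkino
Reading characters right to left:
  Position 6: 'o'
  Position 5: 'n'
  Position 4: 'i'
  Position 3: 'k'
  Position 2: 'j'
  Position 1: 'p'
  Position 0: 'a'
Reversed: onikjpa

onikjpa


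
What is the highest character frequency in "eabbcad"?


Input: eabbcad
Character counts:
  'a': 2
  'b': 2
  'c': 1
  'd': 1
  'e': 1
Maximum frequency: 2

2


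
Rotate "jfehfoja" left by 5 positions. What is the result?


Input: "jfehfoja", rotate left by 5
First 5 characters: "jfehf"
Remaining characters: "oja"
Concatenate remaining + first: "oja" + "jfehf" = "ojajfehf"

ojajfehf


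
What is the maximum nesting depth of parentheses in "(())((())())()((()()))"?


Input: "(())((())())()((()()))"
Tracking depth:
  Position 0 '(': depth becomes 1
  Position 1 '(': depth becomes 2
  Position 2 ')': depth becomes 1
  Position 3 ')': depth becomes 0
  Position 4 '(': depth becomes 1
  Position 5 '(': depth becomes 2
  Position 6 '(': depth becomes 3
  Position 7 ')': depth becomes 2
  Position 8 ')': depth becomes 1
  Position 9 '(': depth becomes 2
  Position 10 ')': depth becomes 1
  Position 11 ')': depth becomes 0
  Position 12 '(': depth becomes 1
  Position 13 ')': depth becomes 0
  Position 14 '(': depth becomes 1
  Position 15 '(': depth becomes 2
  Position 16 '(': depth becomes 3
  Position 17 ')': depth becomes 2
  Position 18 '(': depth becomes 3
  Position 19 ')': depth becomes 2
  Position 20 ')': depth becomes 1
  Position 21 ')': depth becomes 0
Maximum depth reached: 3

3


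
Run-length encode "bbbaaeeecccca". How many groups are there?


Input: bbbaaeeecccca
Scanning for consecutive runs:
  Group 1: 'b' x 3 (positions 0-2)
  Group 2: 'a' x 2 (positions 3-4)
  Group 3: 'e' x 3 (positions 5-7)
  Group 4: 'c' x 4 (positions 8-11)
  Group 5: 'a' x 1 (positions 12-12)
Total groups: 5

5


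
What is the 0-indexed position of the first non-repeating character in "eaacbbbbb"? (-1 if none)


Input: eaacbbbbb
Character frequencies:
  'a': 2
  'b': 5
  'c': 1
  'e': 1
Scanning left to right for freq == 1:
  Position 0 ('e'): unique! => answer = 0

0


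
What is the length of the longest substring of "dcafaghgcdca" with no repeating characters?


Input: "dcafaghgcdca"
Sliding window (track last position of each char):
  Position 0 ('d'): window [0,0] length 1 -- new best
  Position 1 ('c'): window [0,1] length 2 -- new best
  Position 2 ('a'): window [0,2] length 3 -- new best
  Position 3 ('f'): window [0,3] length 4 -- new best
  Position 4 ('a'): repeat (last at 2), move window start to 3
  Position 4 ('a'): window [3,4] length 2
  Position 5 ('g'): window [3,5] length 3
  Position 6 ('h'): window [3,6] length 4
  Position 7 ('g'): repeat (last at 5), move window start to 6
  Position 7 ('g'): window [6,7] length 2
  Position 8 ('c'): window [6,8] length 3
  Position 9 ('d'): window [6,9] length 4
  Position 10 ('c'): repeat (last at 8), move window start to 9
  Position 10 ('c'): window [9,10] length 2
  Position 11 ('a'): window [9,11] length 3
Longest substring with no repeats: "dcaf" with length 4

4


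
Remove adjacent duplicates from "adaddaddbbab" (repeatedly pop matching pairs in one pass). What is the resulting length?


Input: adaddaddbbab
Stack-based adjacent duplicate removal:
  Read 'a': push. Stack: a
  Read 'd': push. Stack: ad
  Read 'a': push. Stack: ada
  Read 'd': push. Stack: adad
  Read 'd': matches stack top 'd' => pop. Stack: ada
  Read 'a': matches stack top 'a' => pop. Stack: ad
  Read 'd': matches stack top 'd' => pop. Stack: a
  Read 'd': push. Stack: ad
  Read 'b': push. Stack: adb
  Read 'b': matches stack top 'b' => pop. Stack: ad
  Read 'a': push. Stack: ada
  Read 'b': push. Stack: adab
Final stack: "adab" (length 4)

4


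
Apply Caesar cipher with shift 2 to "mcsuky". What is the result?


Caesar cipher: shift "mcsuky" by 2
  'm' (pos 12) + 2 = pos 14 = 'o'
  'c' (pos 2) + 2 = pos 4 = 'e'
  's' (pos 18) + 2 = pos 20 = 'u'
  'u' (pos 20) + 2 = pos 22 = 'w'
  'k' (pos 10) + 2 = pos 12 = 'm'
  'y' (pos 24) + 2 = pos 0 = 'a'
Result: oeuwma

oeuwma


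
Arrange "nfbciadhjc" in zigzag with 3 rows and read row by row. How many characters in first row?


Zigzag "nfbciadhjc" into 3 rows:
Placing characters:
  'n' => row 0
  'f' => row 1
  'b' => row 2
  'c' => row 1
  'i' => row 0
  'a' => row 1
  'd' => row 2
  'h' => row 1
  'j' => row 0
  'c' => row 1
Rows:
  Row 0: "nij"
  Row 1: "fcahc"
  Row 2: "bd"
First row length: 3

3


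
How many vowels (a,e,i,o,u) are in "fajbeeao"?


Input: fajbeeao
Checking each character:
  'f' at position 0: consonant
  'a' at position 1: vowel (running total: 1)
  'j' at position 2: consonant
  'b' at position 3: consonant
  'e' at position 4: vowel (running total: 2)
  'e' at position 5: vowel (running total: 3)
  'a' at position 6: vowel (running total: 4)
  'o' at position 7: vowel (running total: 5)
Total vowels: 5

5


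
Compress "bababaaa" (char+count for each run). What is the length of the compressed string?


Input: bababaaa
Runs:
  'b' x 1 => "b1"
  'a' x 1 => "a1"
  'b' x 1 => "b1"
  'a' x 1 => "a1"
  'b' x 1 => "b1"
  'a' x 3 => "a3"
Compressed: "b1a1b1a1b1a3"
Compressed length: 12

12


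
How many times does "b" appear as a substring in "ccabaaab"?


Searching for "b" in "ccabaaab"
Scanning each position:
  Position 0: "c" => no
  Position 1: "c" => no
  Position 2: "a" => no
  Position 3: "b" => MATCH
  Position 4: "a" => no
  Position 5: "a" => no
  Position 6: "a" => no
  Position 7: "b" => MATCH
Total occurrences: 2

2


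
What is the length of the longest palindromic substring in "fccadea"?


Input: "fccadea"
Checking substrings for palindromes:
  [1:3] "cc" (len 2) => palindrome
Longest palindromic substring: "cc" with length 2

2


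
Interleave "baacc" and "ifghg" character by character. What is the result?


Interleaving "baacc" and "ifghg":
  Position 0: 'b' from first, 'i' from second => "bi"
  Position 1: 'a' from first, 'f' from second => "af"
  Position 2: 'a' from first, 'g' from second => "ag"
  Position 3: 'c' from first, 'h' from second => "ch"
  Position 4: 'c' from first, 'g' from second => "cg"
Result: biafagchcg

biafagchcg


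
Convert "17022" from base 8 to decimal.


Input: "17022" in base 8
Positional expansion:
  Digit '1' (value 1) x 8^4 = 4096
  Digit '7' (value 7) x 8^3 = 3584
  Digit '0' (value 0) x 8^2 = 0
  Digit '2' (value 2) x 8^1 = 16
  Digit '2' (value 2) x 8^0 = 2
Sum = 7698

7698


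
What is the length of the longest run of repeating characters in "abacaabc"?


Input: "abacaabc"
Scanning for longest run:
  Position 1 ('b'): new char, reset run to 1
  Position 2 ('a'): new char, reset run to 1
  Position 3 ('c'): new char, reset run to 1
  Position 4 ('a'): new char, reset run to 1
  Position 5 ('a'): continues run of 'a', length=2
  Position 6 ('b'): new char, reset run to 1
  Position 7 ('c'): new char, reset run to 1
Longest run: 'a' with length 2

2


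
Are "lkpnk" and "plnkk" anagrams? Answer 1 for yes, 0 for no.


Strings: "lkpnk", "plnkk"
Sorted first:  kklnp
Sorted second: kklnp
Sorted forms match => anagrams

1


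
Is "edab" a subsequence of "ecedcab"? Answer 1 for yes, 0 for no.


Check if "edab" is a subsequence of "ecedcab"
Greedy scan:
  Position 0 ('e'): matches sub[0] = 'e'
  Position 1 ('c'): no match needed
  Position 2 ('e'): no match needed
  Position 3 ('d'): matches sub[1] = 'd'
  Position 4 ('c'): no match needed
  Position 5 ('a'): matches sub[2] = 'a'
  Position 6 ('b'): matches sub[3] = 'b'
All 4 characters matched => is a subsequence

1


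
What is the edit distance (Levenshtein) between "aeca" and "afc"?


Computing edit distance: "aeca" -> "afc"
DP table:
           a    f    c
      0    1    2    3
  a   1    0    1    2
  e   2    1    1    2
  c   3    2    2    1
  a   4    3    3    2
Edit distance = dp[4][3] = 2

2


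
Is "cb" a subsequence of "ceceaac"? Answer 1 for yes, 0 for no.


Check if "cb" is a subsequence of "ceceaac"
Greedy scan:
  Position 0 ('c'): matches sub[0] = 'c'
  Position 1 ('e'): no match needed
  Position 2 ('c'): no match needed
  Position 3 ('e'): no match needed
  Position 4 ('a'): no match needed
  Position 5 ('a'): no match needed
  Position 6 ('c'): no match needed
Only matched 1/2 characters => not a subsequence

0


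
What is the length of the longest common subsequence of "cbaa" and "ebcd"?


LCS of "cbaa" and "ebcd"
DP table:
           e    b    c    d
      0    0    0    0    0
  c   0    0    0    1    1
  b   0    0    1    1    1
  a   0    0    1    1    1
  a   0    0    1    1    1
LCS length = dp[4][4] = 1

1


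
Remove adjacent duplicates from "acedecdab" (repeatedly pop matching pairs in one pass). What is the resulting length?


Input: acedecdab
Stack-based adjacent duplicate removal:
  Read 'a': push. Stack: a
  Read 'c': push. Stack: ac
  Read 'e': push. Stack: ace
  Read 'd': push. Stack: aced
  Read 'e': push. Stack: acede
  Read 'c': push. Stack: acedec
  Read 'd': push. Stack: acedecd
  Read 'a': push. Stack: acedecda
  Read 'b': push. Stack: acedecdab
Final stack: "acedecdab" (length 9)

9


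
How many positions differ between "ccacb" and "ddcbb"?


Comparing "ccacb" and "ddcbb" position by position:
  Position 0: 'c' vs 'd' => DIFFER
  Position 1: 'c' vs 'd' => DIFFER
  Position 2: 'a' vs 'c' => DIFFER
  Position 3: 'c' vs 'b' => DIFFER
  Position 4: 'b' vs 'b' => same
Positions that differ: 4

4


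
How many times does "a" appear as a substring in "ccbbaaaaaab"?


Searching for "a" in "ccbbaaaaaab"
Scanning each position:
  Position 0: "c" => no
  Position 1: "c" => no
  Position 2: "b" => no
  Position 3: "b" => no
  Position 4: "a" => MATCH
  Position 5: "a" => MATCH
  Position 6: "a" => MATCH
  Position 7: "a" => MATCH
  Position 8: "a" => MATCH
  Position 9: "a" => MATCH
  Position 10: "b" => no
Total occurrences: 6

6


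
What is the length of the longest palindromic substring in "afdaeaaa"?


Input: "afdaeaaa"
Checking substrings for palindromes:
  [3:6] "aea" (len 3) => palindrome
  [5:8] "aaa" (len 3) => palindrome
  [5:7] "aa" (len 2) => palindrome
  [6:8] "aa" (len 2) => palindrome
Longest palindromic substring: "aea" with length 3

3


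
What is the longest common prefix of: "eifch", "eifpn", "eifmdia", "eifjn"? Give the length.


Words: eifch, eifpn, eifmdia, eifjn
  Position 0: all 'e' => match
  Position 1: all 'i' => match
  Position 2: all 'f' => match
  Position 3: ('c', 'p', 'm', 'j') => mismatch, stop
LCP = "eif" (length 3)

3


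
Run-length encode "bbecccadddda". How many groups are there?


Input: bbecccadddda
Scanning for consecutive runs:
  Group 1: 'b' x 2 (positions 0-1)
  Group 2: 'e' x 1 (positions 2-2)
  Group 3: 'c' x 3 (positions 3-5)
  Group 4: 'a' x 1 (positions 6-6)
  Group 5: 'd' x 4 (positions 7-10)
  Group 6: 'a' x 1 (positions 11-11)
Total groups: 6

6


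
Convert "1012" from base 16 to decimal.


Input: "1012" in base 16
Positional expansion:
  Digit '1' (value 1) x 16^3 = 4096
  Digit '0' (value 0) x 16^2 = 0
  Digit '1' (value 1) x 16^1 = 16
  Digit '2' (value 2) x 16^0 = 2
Sum = 4114

4114


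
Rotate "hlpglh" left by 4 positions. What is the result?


Input: "hlpglh", rotate left by 4
First 4 characters: "hlpg"
Remaining characters: "lh"
Concatenate remaining + first: "lh" + "hlpg" = "lhhlpg"

lhhlpg


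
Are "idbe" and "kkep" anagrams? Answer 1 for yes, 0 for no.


Strings: "idbe", "kkep"
Sorted first:  bdei
Sorted second: ekkp
Differ at position 0: 'b' vs 'e' => not anagrams

0


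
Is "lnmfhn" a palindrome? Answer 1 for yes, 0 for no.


Input: lnmfhn
Reversed: nhfmnl
  Compare pos 0 ('l') with pos 5 ('n'): MISMATCH
  Compare pos 1 ('n') with pos 4 ('h'): MISMATCH
  Compare pos 2 ('m') with pos 3 ('f'): MISMATCH
Result: not a palindrome

0


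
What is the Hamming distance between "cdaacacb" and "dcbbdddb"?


Comparing "cdaacacb" and "dcbbdddb" position by position:
  Position 0: 'c' vs 'd' => differ
  Position 1: 'd' vs 'c' => differ
  Position 2: 'a' vs 'b' => differ
  Position 3: 'a' vs 'b' => differ
  Position 4: 'c' vs 'd' => differ
  Position 5: 'a' vs 'd' => differ
  Position 6: 'c' vs 'd' => differ
  Position 7: 'b' vs 'b' => same
Total differences (Hamming distance): 7

7


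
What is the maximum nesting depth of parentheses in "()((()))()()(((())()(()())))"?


Input: "()((()))()()(((())()(()())))"
Tracking depth:
  Position 0 '(': depth becomes 1
  Position 1 ')': depth becomes 0
  Position 2 '(': depth becomes 1
  Position 3 '(': depth becomes 2
  Position 4 '(': depth becomes 3
  Position 5 ')': depth becomes 2
  Position 6 ')': depth becomes 1
  Position 7 ')': depth becomes 0
  Position 8 '(': depth becomes 1
  Position 9 ')': depth becomes 0
  Position 10 '(': depth becomes 1
  Position 11 ')': depth becomes 0
  Position 12 '(': depth becomes 1
  Position 13 '(': depth becomes 2
  Position 14 '(': depth becomes 3
  Position 15 '(': depth becomes 4
  Position 16 ')': depth becomes 3
  Position 17 ')': depth becomes 2
  Position 18 '(': depth becomes 3
  Position 19 ')': depth becomes 2
  Position 20 '(': depth becomes 3
  Position 21 '(': depth becomes 4
  Position 22 ')': depth becomes 3
  Position 23 '(': depth becomes 4
  Position 24 ')': depth becomes 3
  Position 25 ')': depth becomes 2
  Position 26 ')': depth becomes 1
  Position 27 ')': depth becomes 0
Maximum depth reached: 4

4


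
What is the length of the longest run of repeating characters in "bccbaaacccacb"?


Input: "bccbaaacccacb"
Scanning for longest run:
  Position 1 ('c'): new char, reset run to 1
  Position 2 ('c'): continues run of 'c', length=2
  Position 3 ('b'): new char, reset run to 1
  Position 4 ('a'): new char, reset run to 1
  Position 5 ('a'): continues run of 'a', length=2
  Position 6 ('a'): continues run of 'a', length=3
  Position 7 ('c'): new char, reset run to 1
  Position 8 ('c'): continues run of 'c', length=2
  Position 9 ('c'): continues run of 'c', length=3
  Position 10 ('a'): new char, reset run to 1
  Position 11 ('c'): new char, reset run to 1
  Position 12 ('b'): new char, reset run to 1
Longest run: 'a' with length 3

3


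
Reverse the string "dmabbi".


Input: dmabbi
Reading characters right to left:
  Position 5: 'i'
  Position 4: 'b'
  Position 3: 'b'
  Position 2: 'a'
  Position 1: 'm'
  Position 0: 'd'
Reversed: ibbamd

ibbamd


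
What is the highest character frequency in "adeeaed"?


Input: adeeaed
Character counts:
  'a': 2
  'd': 2
  'e': 3
Maximum frequency: 3

3


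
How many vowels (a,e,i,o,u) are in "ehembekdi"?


Input: ehembekdi
Checking each character:
  'e' at position 0: vowel (running total: 1)
  'h' at position 1: consonant
  'e' at position 2: vowel (running total: 2)
  'm' at position 3: consonant
  'b' at position 4: consonant
  'e' at position 5: vowel (running total: 3)
  'k' at position 6: consonant
  'd' at position 7: consonant
  'i' at position 8: vowel (running total: 4)
Total vowels: 4

4


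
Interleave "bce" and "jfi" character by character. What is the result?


Interleaving "bce" and "jfi":
  Position 0: 'b' from first, 'j' from second => "bj"
  Position 1: 'c' from first, 'f' from second => "cf"
  Position 2: 'e' from first, 'i' from second => "ei"
Result: bjcfei

bjcfei


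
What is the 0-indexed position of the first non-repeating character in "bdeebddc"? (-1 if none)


Input: bdeebddc
Character frequencies:
  'b': 2
  'c': 1
  'd': 3
  'e': 2
Scanning left to right for freq == 1:
  Position 0 ('b'): freq=2, skip
  Position 1 ('d'): freq=3, skip
  Position 2 ('e'): freq=2, skip
  Position 3 ('e'): freq=2, skip
  Position 4 ('b'): freq=2, skip
  Position 5 ('d'): freq=3, skip
  Position 6 ('d'): freq=3, skip
  Position 7 ('c'): unique! => answer = 7

7


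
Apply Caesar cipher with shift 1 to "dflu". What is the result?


Caesar cipher: shift "dflu" by 1
  'd' (pos 3) + 1 = pos 4 = 'e'
  'f' (pos 5) + 1 = pos 6 = 'g'
  'l' (pos 11) + 1 = pos 12 = 'm'
  'u' (pos 20) + 1 = pos 21 = 'v'
Result: egmv

egmv


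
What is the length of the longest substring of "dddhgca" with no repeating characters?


Input: "dddhgca"
Sliding window (track last position of each char):
  Position 0 ('d'): window [0,0] length 1 -- new best
  Position 1 ('d'): repeat (last at 0), move window start to 1
  Position 1 ('d'): window [1,1] length 1
  Position 2 ('d'): repeat (last at 1), move window start to 2
  Position 2 ('d'): window [2,2] length 1
  Position 3 ('h'): window [2,3] length 2 -- new best
  Position 4 ('g'): window [2,4] length 3 -- new best
  Position 5 ('c'): window [2,5] length 4 -- new best
  Position 6 ('a'): window [2,6] length 5 -- new best
Longest substring with no repeats: "dhgca" with length 5

5


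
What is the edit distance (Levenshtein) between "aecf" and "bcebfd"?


Computing edit distance: "aecf" -> "bcebfd"
DP table:
           b    c    e    b    f    d
      0    1    2    3    4    5    6
  a   1    1    2    3    4    5    6
  e   2    2    2    2    3    4    5
  c   3    3    2    3    3    4    5
  f   4    4    3    3    4    3    4
Edit distance = dp[4][6] = 4

4


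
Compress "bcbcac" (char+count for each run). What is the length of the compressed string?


Input: bcbcac
Runs:
  'b' x 1 => "b1"
  'c' x 1 => "c1"
  'b' x 1 => "b1"
  'c' x 1 => "c1"
  'a' x 1 => "a1"
  'c' x 1 => "c1"
Compressed: "b1c1b1c1a1c1"
Compressed length: 12

12


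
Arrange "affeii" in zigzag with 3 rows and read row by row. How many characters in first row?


Zigzag "affeii" into 3 rows:
Placing characters:
  'a' => row 0
  'f' => row 1
  'f' => row 2
  'e' => row 1
  'i' => row 0
  'i' => row 1
Rows:
  Row 0: "ai"
  Row 1: "fei"
  Row 2: "f"
First row length: 2

2


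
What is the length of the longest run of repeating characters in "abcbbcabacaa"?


Input: "abcbbcabacaa"
Scanning for longest run:
  Position 1 ('b'): new char, reset run to 1
  Position 2 ('c'): new char, reset run to 1
  Position 3 ('b'): new char, reset run to 1
  Position 4 ('b'): continues run of 'b', length=2
  Position 5 ('c'): new char, reset run to 1
  Position 6 ('a'): new char, reset run to 1
  Position 7 ('b'): new char, reset run to 1
  Position 8 ('a'): new char, reset run to 1
  Position 9 ('c'): new char, reset run to 1
  Position 10 ('a'): new char, reset run to 1
  Position 11 ('a'): continues run of 'a', length=2
Longest run: 'b' with length 2

2


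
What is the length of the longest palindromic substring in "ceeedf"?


Input: "ceeedf"
Checking substrings for palindromes:
  [1:4] "eee" (len 3) => palindrome
  [1:3] "ee" (len 2) => palindrome
  [2:4] "ee" (len 2) => palindrome
Longest palindromic substring: "eee" with length 3

3


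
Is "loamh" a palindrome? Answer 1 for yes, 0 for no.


Input: loamh
Reversed: hmaol
  Compare pos 0 ('l') with pos 4 ('h'): MISMATCH
  Compare pos 1 ('o') with pos 3 ('m'): MISMATCH
Result: not a palindrome

0


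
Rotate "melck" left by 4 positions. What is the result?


Input: "melck", rotate left by 4
First 4 characters: "melc"
Remaining characters: "k"
Concatenate remaining + first: "k" + "melc" = "kmelc"

kmelc


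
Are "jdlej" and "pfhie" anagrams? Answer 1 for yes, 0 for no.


Strings: "jdlej", "pfhie"
Sorted first:  dejjl
Sorted second: efhip
Differ at position 0: 'd' vs 'e' => not anagrams

0


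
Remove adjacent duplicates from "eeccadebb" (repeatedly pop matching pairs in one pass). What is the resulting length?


Input: eeccadebb
Stack-based adjacent duplicate removal:
  Read 'e': push. Stack: e
  Read 'e': matches stack top 'e' => pop. Stack: (empty)
  Read 'c': push. Stack: c
  Read 'c': matches stack top 'c' => pop. Stack: (empty)
  Read 'a': push. Stack: a
  Read 'd': push. Stack: ad
  Read 'e': push. Stack: ade
  Read 'b': push. Stack: adeb
  Read 'b': matches stack top 'b' => pop. Stack: ade
Final stack: "ade" (length 3)

3


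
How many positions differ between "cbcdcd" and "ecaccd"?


Comparing "cbcdcd" and "ecaccd" position by position:
  Position 0: 'c' vs 'e' => DIFFER
  Position 1: 'b' vs 'c' => DIFFER
  Position 2: 'c' vs 'a' => DIFFER
  Position 3: 'd' vs 'c' => DIFFER
  Position 4: 'c' vs 'c' => same
  Position 5: 'd' vs 'd' => same
Positions that differ: 4

4


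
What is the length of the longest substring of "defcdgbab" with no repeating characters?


Input: "defcdgbab"
Sliding window (track last position of each char):
  Position 0 ('d'): window [0,0] length 1 -- new best
  Position 1 ('e'): window [0,1] length 2 -- new best
  Position 2 ('f'): window [0,2] length 3 -- new best
  Position 3 ('c'): window [0,3] length 4 -- new best
  Position 4 ('d'): repeat (last at 0), move window start to 1
  Position 4 ('d'): window [1,4] length 4
  Position 5 ('g'): window [1,5] length 5 -- new best
  Position 6 ('b'): window [1,6] length 6 -- new best
  Position 7 ('a'): window [1,7] length 7 -- new best
  Position 8 ('b'): repeat (last at 6), move window start to 7
  Position 8 ('b'): window [7,8] length 2
Longest substring with no repeats: "efcdgba" with length 7

7


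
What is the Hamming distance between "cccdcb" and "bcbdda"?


Comparing "cccdcb" and "bcbdda" position by position:
  Position 0: 'c' vs 'b' => differ
  Position 1: 'c' vs 'c' => same
  Position 2: 'c' vs 'b' => differ
  Position 3: 'd' vs 'd' => same
  Position 4: 'c' vs 'd' => differ
  Position 5: 'b' vs 'a' => differ
Total differences (Hamming distance): 4

4


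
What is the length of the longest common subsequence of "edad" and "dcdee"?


LCS of "edad" and "dcdee"
DP table:
           d    c    d    e    e
      0    0    0    0    0    0
  e   0    0    0    0    1    1
  d   0    1    1    1    1    1
  a   0    1    1    1    1    1
  d   0    1    1    2    2    2
LCS length = dp[4][5] = 2

2


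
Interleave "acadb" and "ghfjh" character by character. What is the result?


Interleaving "acadb" and "ghfjh":
  Position 0: 'a' from first, 'g' from second => "ag"
  Position 1: 'c' from first, 'h' from second => "ch"
  Position 2: 'a' from first, 'f' from second => "af"
  Position 3: 'd' from first, 'j' from second => "dj"
  Position 4: 'b' from first, 'h' from second => "bh"
Result: agchafdjbh

agchafdjbh


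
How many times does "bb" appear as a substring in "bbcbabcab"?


Searching for "bb" in "bbcbabcab"
Scanning each position:
  Position 0: "bb" => MATCH
  Position 1: "bc" => no
  Position 2: "cb" => no
  Position 3: "ba" => no
  Position 4: "ab" => no
  Position 5: "bc" => no
  Position 6: "ca" => no
  Position 7: "ab" => no
Total occurrences: 1

1


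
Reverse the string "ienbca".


Input: ienbca
Reading characters right to left:
  Position 5: 'a'
  Position 4: 'c'
  Position 3: 'b'
  Position 2: 'n'
  Position 1: 'e'
  Position 0: 'i'
Reversed: acbnei

acbnei


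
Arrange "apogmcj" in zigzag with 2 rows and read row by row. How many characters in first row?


Zigzag "apogmcj" into 2 rows:
Placing characters:
  'a' => row 0
  'p' => row 1
  'o' => row 0
  'g' => row 1
  'm' => row 0
  'c' => row 1
  'j' => row 0
Rows:
  Row 0: "aomj"
  Row 1: "pgc"
First row length: 4

4


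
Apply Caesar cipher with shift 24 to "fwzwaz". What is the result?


Caesar cipher: shift "fwzwaz" by 24
  'f' (pos 5) + 24 = pos 3 = 'd'
  'w' (pos 22) + 24 = pos 20 = 'u'
  'z' (pos 25) + 24 = pos 23 = 'x'
  'w' (pos 22) + 24 = pos 20 = 'u'
  'a' (pos 0) + 24 = pos 24 = 'y'
  'z' (pos 25) + 24 = pos 23 = 'x'
Result: duxuyx

duxuyx


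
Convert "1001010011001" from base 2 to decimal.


Input: "1001010011001" in base 2
Positional expansion:
  Digit '1' (value 1) x 2^12 = 4096
  Digit '0' (value 0) x 2^11 = 0
  Digit '0' (value 0) x 2^10 = 0
  Digit '1' (value 1) x 2^9 = 512
  Digit '0' (value 0) x 2^8 = 0
  Digit '1' (value 1) x 2^7 = 128
  Digit '0' (value 0) x 2^6 = 0
  Digit '0' (value 0) x 2^5 = 0
  Digit '1' (value 1) x 2^4 = 16
  Digit '1' (value 1) x 2^3 = 8
  Digit '0' (value 0) x 2^2 = 0
  Digit '0' (value 0) x 2^1 = 0
  Digit '1' (value 1) x 2^0 = 1
Sum = 4761

4761


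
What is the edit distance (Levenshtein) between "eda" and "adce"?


Computing edit distance: "eda" -> "adce"
DP table:
           a    d    c    e
      0    1    2    3    4
  e   1    1    2    3    3
  d   2    2    1    2    3
  a   3    2    2    2    3
Edit distance = dp[3][4] = 3

3


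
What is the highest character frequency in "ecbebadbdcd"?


Input: ecbebadbdcd
Character counts:
  'a': 1
  'b': 3
  'c': 2
  'd': 3
  'e': 2
Maximum frequency: 3

3


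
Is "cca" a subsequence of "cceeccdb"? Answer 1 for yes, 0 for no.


Check if "cca" is a subsequence of "cceeccdb"
Greedy scan:
  Position 0 ('c'): matches sub[0] = 'c'
  Position 1 ('c'): matches sub[1] = 'c'
  Position 2 ('e'): no match needed
  Position 3 ('e'): no match needed
  Position 4 ('c'): no match needed
  Position 5 ('c'): no match needed
  Position 6 ('d'): no match needed
  Position 7 ('b'): no match needed
Only matched 2/3 characters => not a subsequence

0


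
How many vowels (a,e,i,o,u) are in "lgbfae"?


Input: lgbfae
Checking each character:
  'l' at position 0: consonant
  'g' at position 1: consonant
  'b' at position 2: consonant
  'f' at position 3: consonant
  'a' at position 4: vowel (running total: 1)
  'e' at position 5: vowel (running total: 2)
Total vowels: 2

2


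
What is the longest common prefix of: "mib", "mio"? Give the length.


Words: mib, mio
  Position 0: all 'm' => match
  Position 1: all 'i' => match
  Position 2: ('b', 'o') => mismatch, stop
LCP = "mi" (length 2)

2


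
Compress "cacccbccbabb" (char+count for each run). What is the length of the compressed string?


Input: cacccbccbabb
Runs:
  'c' x 1 => "c1"
  'a' x 1 => "a1"
  'c' x 3 => "c3"
  'b' x 1 => "b1"
  'c' x 2 => "c2"
  'b' x 1 => "b1"
  'a' x 1 => "a1"
  'b' x 2 => "b2"
Compressed: "c1a1c3b1c2b1a1b2"
Compressed length: 16

16


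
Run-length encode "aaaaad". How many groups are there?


Input: aaaaad
Scanning for consecutive runs:
  Group 1: 'a' x 5 (positions 0-4)
  Group 2: 'd' x 1 (positions 5-5)
Total groups: 2

2


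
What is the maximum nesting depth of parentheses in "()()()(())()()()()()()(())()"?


Input: "()()()(())()()()()()()(())()"
Tracking depth:
  Position 0 '(': depth becomes 1
  Position 1 ')': depth becomes 0
  Position 2 '(': depth becomes 1
  Position 3 ')': depth becomes 0
  Position 4 '(': depth becomes 1
  Position 5 ')': depth becomes 0
  Position 6 '(': depth becomes 1
  Position 7 '(': depth becomes 2
  Position 8 ')': depth becomes 1
  Position 9 ')': depth becomes 0
  Position 10 '(': depth becomes 1
  Position 11 ')': depth becomes 0
  Position 12 '(': depth becomes 1
  Position 13 ')': depth becomes 0
  Position 14 '(': depth becomes 1
  Position 15 ')': depth becomes 0
  Position 16 '(': depth becomes 1
  Position 17 ')': depth becomes 0
  Position 18 '(': depth becomes 1
  Position 19 ')': depth becomes 0
  Position 20 '(': depth becomes 1
  Position 21 ')': depth becomes 0
  Position 22 '(': depth becomes 1
  Position 23 '(': depth becomes 2
  Position 24 ')': depth becomes 1
  Position 25 ')': depth becomes 0
  Position 26 '(': depth becomes 1
  Position 27 ')': depth becomes 0
Maximum depth reached: 2

2


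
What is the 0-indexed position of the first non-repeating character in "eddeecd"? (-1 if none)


Input: eddeecd
Character frequencies:
  'c': 1
  'd': 3
  'e': 3
Scanning left to right for freq == 1:
  Position 0 ('e'): freq=3, skip
  Position 1 ('d'): freq=3, skip
  Position 2 ('d'): freq=3, skip
  Position 3 ('e'): freq=3, skip
  Position 4 ('e'): freq=3, skip
  Position 5 ('c'): unique! => answer = 5

5


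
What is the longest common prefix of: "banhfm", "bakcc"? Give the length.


Words: banhfm, bakcc
  Position 0: all 'b' => match
  Position 1: all 'a' => match
  Position 2: ('n', 'k') => mismatch, stop
LCP = "ba" (length 2)

2


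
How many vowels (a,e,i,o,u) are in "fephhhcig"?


Input: fephhhcig
Checking each character:
  'f' at position 0: consonant
  'e' at position 1: vowel (running total: 1)
  'p' at position 2: consonant
  'h' at position 3: consonant
  'h' at position 4: consonant
  'h' at position 5: consonant
  'c' at position 6: consonant
  'i' at position 7: vowel (running total: 2)
  'g' at position 8: consonant
Total vowels: 2

2


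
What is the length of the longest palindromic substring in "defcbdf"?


Input: "defcbdf"
Checking substrings for palindromes:
  No multi-char palindromic substrings found
Longest palindromic substring: "d" with length 1

1


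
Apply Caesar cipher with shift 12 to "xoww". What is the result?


Caesar cipher: shift "xoww" by 12
  'x' (pos 23) + 12 = pos 9 = 'j'
  'o' (pos 14) + 12 = pos 0 = 'a'
  'w' (pos 22) + 12 = pos 8 = 'i'
  'w' (pos 22) + 12 = pos 8 = 'i'
Result: jaii

jaii


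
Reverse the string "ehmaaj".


Input: ehmaaj
Reading characters right to left:
  Position 5: 'j'
  Position 4: 'a'
  Position 3: 'a'
  Position 2: 'm'
  Position 1: 'h'
  Position 0: 'e'
Reversed: jaamhe

jaamhe


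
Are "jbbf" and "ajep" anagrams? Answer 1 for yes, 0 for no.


Strings: "jbbf", "ajep"
Sorted first:  bbfj
Sorted second: aejp
Differ at position 0: 'b' vs 'a' => not anagrams

0


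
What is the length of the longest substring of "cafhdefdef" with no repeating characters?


Input: "cafhdefdef"
Sliding window (track last position of each char):
  Position 0 ('c'): window [0,0] length 1 -- new best
  Position 1 ('a'): window [0,1] length 2 -- new best
  Position 2 ('f'): window [0,2] length 3 -- new best
  Position 3 ('h'): window [0,3] length 4 -- new best
  Position 4 ('d'): window [0,4] length 5 -- new best
  Position 5 ('e'): window [0,5] length 6 -- new best
  Position 6 ('f'): repeat (last at 2), move window start to 3
  Position 6 ('f'): window [3,6] length 4
  Position 7 ('d'): repeat (last at 4), move window start to 5
  Position 7 ('d'): window [5,7] length 3
  Position 8 ('e'): repeat (last at 5), move window start to 6
  Position 8 ('e'): window [6,8] length 3
  Position 9 ('f'): repeat (last at 6), move window start to 7
  Position 9 ('f'): window [7,9] length 3
Longest substring with no repeats: "cafhde" with length 6

6


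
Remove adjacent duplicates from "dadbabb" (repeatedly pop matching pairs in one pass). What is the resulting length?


Input: dadbabb
Stack-based adjacent duplicate removal:
  Read 'd': push. Stack: d
  Read 'a': push. Stack: da
  Read 'd': push. Stack: dad
  Read 'b': push. Stack: dadb
  Read 'a': push. Stack: dadba
  Read 'b': push. Stack: dadbab
  Read 'b': matches stack top 'b' => pop. Stack: dadba
Final stack: "dadba" (length 5)

5


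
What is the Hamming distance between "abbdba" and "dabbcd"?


Comparing "abbdba" and "dabbcd" position by position:
  Position 0: 'a' vs 'd' => differ
  Position 1: 'b' vs 'a' => differ
  Position 2: 'b' vs 'b' => same
  Position 3: 'd' vs 'b' => differ
  Position 4: 'b' vs 'c' => differ
  Position 5: 'a' vs 'd' => differ
Total differences (Hamming distance): 5

5


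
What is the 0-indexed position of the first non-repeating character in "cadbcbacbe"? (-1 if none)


Input: cadbcbacbe
Character frequencies:
  'a': 2
  'b': 3
  'c': 3
  'd': 1
  'e': 1
Scanning left to right for freq == 1:
  Position 0 ('c'): freq=3, skip
  Position 1 ('a'): freq=2, skip
  Position 2 ('d'): unique! => answer = 2

2


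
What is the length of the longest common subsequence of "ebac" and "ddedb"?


LCS of "ebac" and "ddedb"
DP table:
           d    d    e    d    b
      0    0    0    0    0    0
  e   0    0    0    1    1    1
  b   0    0    0    1    1    2
  a   0    0    0    1    1    2
  c   0    0    0    1    1    2
LCS length = dp[4][5] = 2

2


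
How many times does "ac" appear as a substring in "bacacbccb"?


Searching for "ac" in "bacacbccb"
Scanning each position:
  Position 0: "ba" => no
  Position 1: "ac" => MATCH
  Position 2: "ca" => no
  Position 3: "ac" => MATCH
  Position 4: "cb" => no
  Position 5: "bc" => no
  Position 6: "cc" => no
  Position 7: "cb" => no
Total occurrences: 2

2


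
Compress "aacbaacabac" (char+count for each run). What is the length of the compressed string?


Input: aacbaacabac
Runs:
  'a' x 2 => "a2"
  'c' x 1 => "c1"
  'b' x 1 => "b1"
  'a' x 2 => "a2"
  'c' x 1 => "c1"
  'a' x 1 => "a1"
  'b' x 1 => "b1"
  'a' x 1 => "a1"
  'c' x 1 => "c1"
Compressed: "a2c1b1a2c1a1b1a1c1"
Compressed length: 18

18


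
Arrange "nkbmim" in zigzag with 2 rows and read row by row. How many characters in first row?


Zigzag "nkbmim" into 2 rows:
Placing characters:
  'n' => row 0
  'k' => row 1
  'b' => row 0
  'm' => row 1
  'i' => row 0
  'm' => row 1
Rows:
  Row 0: "nbi"
  Row 1: "kmm"
First row length: 3

3


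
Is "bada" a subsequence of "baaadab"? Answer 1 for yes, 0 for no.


Check if "bada" is a subsequence of "baaadab"
Greedy scan:
  Position 0 ('b'): matches sub[0] = 'b'
  Position 1 ('a'): matches sub[1] = 'a'
  Position 2 ('a'): no match needed
  Position 3 ('a'): no match needed
  Position 4 ('d'): matches sub[2] = 'd'
  Position 5 ('a'): matches sub[3] = 'a'
  Position 6 ('b'): no match needed
All 4 characters matched => is a subsequence

1


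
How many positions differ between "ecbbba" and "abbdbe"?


Comparing "ecbbba" and "abbdbe" position by position:
  Position 0: 'e' vs 'a' => DIFFER
  Position 1: 'c' vs 'b' => DIFFER
  Position 2: 'b' vs 'b' => same
  Position 3: 'b' vs 'd' => DIFFER
  Position 4: 'b' vs 'b' => same
  Position 5: 'a' vs 'e' => DIFFER
Positions that differ: 4

4


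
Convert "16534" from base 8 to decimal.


Input: "16534" in base 8
Positional expansion:
  Digit '1' (value 1) x 8^4 = 4096
  Digit '6' (value 6) x 8^3 = 3072
  Digit '5' (value 5) x 8^2 = 320
  Digit '3' (value 3) x 8^1 = 24
  Digit '4' (value 4) x 8^0 = 4
Sum = 7516

7516


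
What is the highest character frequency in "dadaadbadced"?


Input: dadaadbadced
Character counts:
  'a': 4
  'b': 1
  'c': 1
  'd': 5
  'e': 1
Maximum frequency: 5

5


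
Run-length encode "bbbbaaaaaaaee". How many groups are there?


Input: bbbbaaaaaaaee
Scanning for consecutive runs:
  Group 1: 'b' x 4 (positions 0-3)
  Group 2: 'a' x 7 (positions 4-10)
  Group 3: 'e' x 2 (positions 11-12)
Total groups: 3

3


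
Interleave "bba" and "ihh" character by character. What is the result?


Interleaving "bba" and "ihh":
  Position 0: 'b' from first, 'i' from second => "bi"
  Position 1: 'b' from first, 'h' from second => "bh"
  Position 2: 'a' from first, 'h' from second => "ah"
Result: bibhah

bibhah


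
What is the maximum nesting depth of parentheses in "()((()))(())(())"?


Input: "()((()))(())(())"
Tracking depth:
  Position 0 '(': depth becomes 1
  Position 1 ')': depth becomes 0
  Position 2 '(': depth becomes 1
  Position 3 '(': depth becomes 2
  Position 4 '(': depth becomes 3
  Position 5 ')': depth becomes 2
  Position 6 ')': depth becomes 1
  Position 7 ')': depth becomes 0
  Position 8 '(': depth becomes 1
  Position 9 '(': depth becomes 2
  Position 10 ')': depth becomes 1
  Position 11 ')': depth becomes 0
  Position 12 '(': depth becomes 1
  Position 13 '(': depth becomes 2
  Position 14 ')': depth becomes 1
  Position 15 ')': depth becomes 0
Maximum depth reached: 3

3


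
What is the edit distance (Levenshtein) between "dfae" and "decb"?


Computing edit distance: "dfae" -> "decb"
DP table:
           d    e    c    b
      0    1    2    3    4
  d   1    0    1    2    3
  f   2    1    1    2    3
  a   3    2    2    2    3
  e   4    3    2    3    3
Edit distance = dp[4][4] = 3

3


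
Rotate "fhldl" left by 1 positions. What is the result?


Input: "fhldl", rotate left by 1
First 1 characters: "f"
Remaining characters: "hldl"
Concatenate remaining + first: "hldl" + "f" = "hldlf"

hldlf
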